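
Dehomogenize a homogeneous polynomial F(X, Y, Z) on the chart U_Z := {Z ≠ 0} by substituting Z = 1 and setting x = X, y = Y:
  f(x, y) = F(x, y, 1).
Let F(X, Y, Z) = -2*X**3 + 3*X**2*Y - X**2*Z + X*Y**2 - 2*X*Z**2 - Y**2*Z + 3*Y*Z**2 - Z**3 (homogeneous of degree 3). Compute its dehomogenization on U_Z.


f(x, y) = -2*x**3 + 3*x**2*y - x**2 + x*y**2 - 2*x - y**2 + 3*y - 1

On U_Z we set Z = 1. Each monomial c·X^i·Y^j·Z^k in F becomes c·x^i·y^j·1^k = c·x^i·y^j.
Substituting Z = 1: F(X, Y, 1) = -2*x**3 + 3*x**2*y - x**2 + x*y**2 - 2*x - y**2 + 3*y - 1.
Note: deg(f) ≤ deg(F) = 3; strict inequality happens when F is divisible by Z (lost terms).


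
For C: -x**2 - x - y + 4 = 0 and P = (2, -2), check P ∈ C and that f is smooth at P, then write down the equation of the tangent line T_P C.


Tangent line at P: -5*x - y + 8 = 0.

Step 1: f(2, -2) = 0, so P lies on C.
Step 2: partial derivatives
  f_x(x, y) = -2*x - 1, f_y(x, y) = -1.
  f_x(P) = -5, f_y(P) = -1 (gradient nonzero, so P is smooth).
Step 3: tangent line at P: -5·(x − 2) + -1·(y − -2) = 0.
Expanding: -5*x - y + 8 = 0.


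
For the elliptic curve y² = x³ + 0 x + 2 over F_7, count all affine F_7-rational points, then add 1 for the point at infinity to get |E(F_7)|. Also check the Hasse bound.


Affine points = {(0, 3), (0, 4), (3, 1), (3, 6), (5, 1), (5, 6), (6, 1), (6, 6)}; affine count = 8; |E(F_7)| = 9.

Discriminant check: Δ ∝ 4a³ + 27b² = 4·0³ + 27·2² = 4·0 + 27·4 ≡ 3 (mod 7). Nonzero ⇒ E is nonsingular.
For each x ∈ F_7, compute rhs = x³ + 0·x + 2 mod 7, then count y ∈ F_7 with y² ≡ rhs.
  x = 0: rhs = 2, matching y values: 3, 4 (2 points).
  x = 1: rhs = 3, matching y values: none (0 points).
  x = 2: rhs = 3, matching y values: none (0 points).
  x = 3: rhs = 1, matching y values: 1, 6 (2 points).
  x = 4: rhs = 3, matching y values: none (0 points).
  x = 5: rhs = 1, matching y values: 1, 6 (2 points).
  x = 6: rhs = 1, matching y values: 1, 6 (2 points).
Total affine count: 8.
Full point count |E(F_7)| = 8 + 1 = 9.
Hasse bound: |9 − (7+1)| = |1| = 1 ≤ 2√7 ≈ 5.2915 ✓.


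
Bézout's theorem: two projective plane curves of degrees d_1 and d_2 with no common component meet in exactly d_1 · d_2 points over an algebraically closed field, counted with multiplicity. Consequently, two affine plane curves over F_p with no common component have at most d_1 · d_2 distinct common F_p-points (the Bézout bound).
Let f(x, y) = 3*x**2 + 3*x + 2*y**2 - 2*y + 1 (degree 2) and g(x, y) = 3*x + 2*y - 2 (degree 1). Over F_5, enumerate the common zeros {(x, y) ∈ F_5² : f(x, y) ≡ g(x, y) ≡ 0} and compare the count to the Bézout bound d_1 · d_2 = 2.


Common zeros: ∅; count = 0; Bézout bound = 2.

deg(f) = 2, deg(g) = 1, so Bézout bound = 2.
Scan x ∈ F_5. For each x, list the y ∈ F_5 with f(x, y) ≡ 0 and those with g(x, y) ≡ 0 (mod 5); the common zeros in that column are the intersection.
  x = 0: f ≡ 0 at y ∈ {2, 4}; g ≡ 0 at y ∈ {1}; common: ∅.
  x = 1: f ≡ 0 at y ∈ ∅; g ≡ 0 at y ∈ {2}; common: ∅.
  x = 2: f ≡ 0 at y ∈ ∅; g ≡ 0 at y ∈ {3}; common: ∅.
  x = 3: f ≡ 0 at y ∈ ∅; g ≡ 0 at y ∈ {4}; common: ∅.
  x = 4: f ≡ 0 at y ∈ {2, 4}; g ≡ 0 at y ∈ {0}; common: ∅.
Collecting: common zeros = ∅, so the count is 0.
Comparison with the Bézout bound: 0 ≤ 2 = deg(f)·deg(g), as expected for curves with no common component (the affine F_5-count falls short of the bound because intersections may lie at infinity, over extension fields, or carry multiplicity).


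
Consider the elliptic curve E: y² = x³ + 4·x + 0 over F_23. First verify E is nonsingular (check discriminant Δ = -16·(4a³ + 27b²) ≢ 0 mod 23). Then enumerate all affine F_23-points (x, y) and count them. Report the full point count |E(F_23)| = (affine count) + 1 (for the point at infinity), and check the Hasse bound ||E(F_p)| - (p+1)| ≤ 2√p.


Affine points = {(0, 0), (2, 4), (2, 19), (3, 4), (3, 19), (7, 7), (7, 16), (9, 11), (9, 12), (11, 8), (11, 15), (13, 8), (13, 15), (15, 10), (15, 13), (17, 6), (17, 17), (18, 4), (18, 19), (19, 9), (19, 14), (22, 8), (22, 15)}; affine count = 23; |E(F_23)| = 24.

Discriminant check: Δ ∝ 4a³ + 27b² = 4·4³ + 27·0² = 4·64 + 27·0 ≡ 3 (mod 23). Nonzero ⇒ E is nonsingular.
For each x ∈ F_23, compute rhs = x³ + 4·x + 0 mod 23, then count y ∈ F_23 with y² ≡ rhs.
  x = 0: rhs = 0, matching y values: 0 (1 points).
  x = 1: rhs = 5, matching y values: none (0 points).
  x = 2: rhs = 16, matching y values: 4, 19 (2 points).
  x = 3: rhs = 16, matching y values: 4, 19 (2 points).
  x = 4: rhs = 11, matching y values: none (0 points).
  x = 5: rhs = 7, matching y values: none (0 points).
  x = 6: rhs = 10, matching y values: none (0 points).
  x = 7: rhs = 3, matching y values: 7, 16 (2 points).
  x = 8: rhs = 15, matching y values: none (0 points).
  x = 9: rhs = 6, matching y values: 11, 12 (2 points).
  x = 10: rhs = 5, matching y values: none (0 points).
  x = 11: rhs = 18, matching y values: 8, 15 (2 points).
  x = 12: rhs = 5, matching y values: none (0 points).
  x = 13: rhs = 18, matching y values: 8, 15 (2 points).
  x = 14: rhs = 17, matching y values: none (0 points).
  x = 15: rhs = 8, matching y values: 10, 13 (2 points).
  x = 16: rhs = 20, matching y values: none (0 points).
  x = 17: rhs = 13, matching y values: 6, 17 (2 points).
  x = 18: rhs = 16, matching y values: 4, 19 (2 points).
  x = 19: rhs = 12, matching y values: 9, 14 (2 points).
  x = 20: rhs = 7, matching y values: none (0 points).
  x = 21: rhs = 7, matching y values: none (0 points).
  x = 22: rhs = 18, matching y values: 8, 15 (2 points).
Total affine count: 23.
Full point count |E(F_23)| = 23 + 1 = 24.
Hasse bound: |24 − (23+1)| = |0| = 0 ≤ 2√23 ≈ 9.5917 ✓.


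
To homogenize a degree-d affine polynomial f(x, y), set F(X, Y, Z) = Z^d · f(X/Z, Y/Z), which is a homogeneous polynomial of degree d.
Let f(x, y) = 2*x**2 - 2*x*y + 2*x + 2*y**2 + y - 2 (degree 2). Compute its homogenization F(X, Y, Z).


F(X, Y, Z) = 2*X**2 - 2*X*Y + 2*X*Z + 2*Y**2 + Y*Z - 2*Z**2

deg(f) = 2.
Substitute x = X/Z, y = Y/Z into f, then multiply by Z^2.
  monomial 2·x^2·y^0 ↦ 2·X^2·Y^0·Z^0.
  monomial -2·x^1·y^1 ↦ -2·X^1·Y^1·Z^0.
  monomial 2·x^1·y^0 ↦ 2·X^1·Y^0·Z^1.
  monomial 2·x^0·y^2 ↦ 2·X^0·Y^2·Z^0.
  monomial 1·x^0·y^1 ↦ 1·X^0·Y^1·Z^1.
  monomial -2·x^0·y^0 ↦ -2·X^0·Y^0·Z^2.
Collecting: F(X, Y, Z) = 2*X**2 - 2*X*Y + 2*X*Z + 2*Y**2 + Y*Z - 2*Z**2.


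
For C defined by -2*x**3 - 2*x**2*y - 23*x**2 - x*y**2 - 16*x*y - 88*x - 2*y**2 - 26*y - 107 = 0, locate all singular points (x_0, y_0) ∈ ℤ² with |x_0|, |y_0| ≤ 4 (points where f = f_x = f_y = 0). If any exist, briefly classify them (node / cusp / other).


Singular points: {(-3, -2)}; classification: node.

Compute partial derivatives:
  f_x = -6*x**2 - 4*x*y - 46*x - y**2 - 16*y - 88.
  f_y = -2*x**2 - 2*x*y - 16*x - 4*y - 26.
Scan x_0 ∈ {−4, ..., 4}. For each x_0, f_y(x_0, y) is a polynomial in y; find its integer roots y ∈ {−4, ..., 4}, then test f_x and f at those candidates.
  x = -4: f_y(-4, y) = 4*y + 6; no integer root y with |y| ≤ 4.
  x = -3: f_y(-3, y) = 2*y + 4; vanishes at y ∈ {-2}. (-3, -2): f_x = 0, f = 0 — SINGULAR.
  x = -2: f_y(-2, y) = -2; no integer root y with |y| ≤ 4.
  x = -1: f_y(-1, y) = -2*y - 12; no integer root y with |y| ≤ 4.
  x = 0: f_y(0, y) = -4*y - 26; no integer root y with |y| ≤ 4.
  x = 1: f_y(1, y) = -6*y - 44; no integer root y with |y| ≤ 4.
  x = 2: f_y(2, y) = -8*y - 66; no integer root y with |y| ≤ 4.
  x = 3: f_y(3, y) = -10*y - 92; no integer root y with |y| ≤ 4.
  x = 4: f_y(4, y) = -12*y - 122; no integer root y with |y| ≤ 4.
Only singular point on the grid: (-3, -2).
Classify: substitute x = -3 + u, y = -2 + v and expand: f = -2*u**3 - 2*u**2*v - u**2 - u*v**2 + v**2.
No constant or linear terms (consistent with a singular point). Quadratic part: -u**2 + v**2. Cubic part: -2*u**3 - 2*u**2*v - u*v**2.
The quadratic part v**2 - u**2 = (v − u)(v + u) splits into two distinct linear factors, so there are two distinct tangent lines y − -2 = ±(x − -3) — this is a node (ordinary double point).
Classification: node.


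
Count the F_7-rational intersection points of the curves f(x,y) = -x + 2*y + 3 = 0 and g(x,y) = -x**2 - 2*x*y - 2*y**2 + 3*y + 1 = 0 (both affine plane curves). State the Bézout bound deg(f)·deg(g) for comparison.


Common zeros: ∅; count = 0; Bézout bound = 2.

deg(f) = 1, deg(g) = 2, so Bézout bound = 2.
Scan x ∈ F_7. For each x, list the y ∈ F_7 with f(x, y) ≡ 0 and those with g(x, y) ≡ 0 (mod 7); the common zeros in that column are the intersection.
  x = 0: f ≡ 0 at y ∈ {2}; g ≡ 0 at y ∈ ∅; common: ∅.
  x = 1: f ≡ 0 at y ∈ {6}; g ≡ 0 at y ∈ {0, 4}; common: ∅.
  x = 2: f ≡ 0 at y ∈ {3}; g ≡ 0 at y ∈ ∅; common: ∅.
  x = 3: f ≡ 0 at y ∈ {0}; g ≡ 0 at y ∈ {3, 6}; common: ∅.
  x = 4: f ≡ 0 at y ∈ {4}; g ≡ 0 at y ∈ ∅; common: ∅.
  x = 5: f ≡ 0 at y ∈ {1}; g ≡ 0 at y ∈ {3, 4}; common: ∅.
  x = 6: f ≡ 0 at y ∈ {5}; g ≡ 0 at y ∈ {0, 6}; common: ∅.
Collecting: common zeros = ∅, so the count is 0.
Comparison with the Bézout bound: 0 ≤ 2 = deg(f)·deg(g), as expected for curves with no common component (the affine F_7-count falls short of the bound because intersections may lie at infinity, over extension fields, or carry multiplicity).


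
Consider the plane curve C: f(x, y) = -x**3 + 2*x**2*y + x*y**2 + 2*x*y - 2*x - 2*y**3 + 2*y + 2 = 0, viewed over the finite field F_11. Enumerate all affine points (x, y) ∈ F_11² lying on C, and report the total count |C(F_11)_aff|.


Affine F_11-points: {(0, 6), (1, 8), (2, 6), (3, 9), (5, 3), (5, 8), (7, 9), (8, 1), (8, 5), (8, 9), (10, 2), (10, 6), (10, 8)}; count = 13.

For each of the 121 pairs (x, y) ∈ F_11², evaluate f(x, y) mod 11. Record the zeros.
  x = 0: [0↦2, 1↦2, 2↦1, 3↦9, 4↦3, 5↦4, 6↦0, 7↦1, 8↦6, 9↦3, 10↦2]  zeros at y ∈ {6}
  x = 1: [0↦10, 1↦4, 2↦10, 3↦5, 4↦10, 5↦2, 6↦2, 7↦9, 8↦0, 9↦7, 10↦7]  zeros at y ∈ {8}
  x = 2: [0↦1, 1↦4, 2↦10, 3↦7, 4↦5, 5↦3, 6↦0, 7↦6, 8↦9, 9↦8, 10↦2]  zeros at y ∈ {6}
  x = 3: [0↦2, 1↦7, 2↦6, 3↦9, 4↦4, 5↦1, 6↦10, 7↦8, 8↦5, 9↦0, 10↦3]  zeros at y ∈ {9}
  x = 4: [0↦7, 1↦7, 2↦3, 3↦5, 4↦1, 5↦1, 6↦4, 7↦9, 8↦4, 9↦10, 10↦4]  zeros at y ∈ ∅
  x = 5: [0↦10, 1↦9, 2↦6, 3↦0, 4↦1, 5↦8, 6↦9, 7↦3, 8↦0, 9↦10, 10↦10]  zeros at y ∈ {3, 8}
  x = 6: [0↦5, 1↦7, 2↦9, 3↦10, 4↦9, 5↦5, 6↦8, 7↦6, 8↦9, 9↦5, 10↦4]  zeros at y ∈ ∅
  x = 7: [0↦8, 1↦6, 2↦6, 3↦7, 4↦8, 5↦8, 6↦6, 7↦1, 8↦3, 9↦0, 10↦2]  zeros at y ∈ {9}
  x = 8: [0↦2, 1↦0, 2↦2, 3↦7, 4↦3, 5↦0, 6↦8, 7↦4, 8↦9, 9↦0, 10↦9]  zeros at y ∈ {1, 5, 9}
  x = 9: [0↦3, 1↦5, 2↦2, 3↦4, 4↦10, 5↦8, 6↦8, 7↦9, 8↦10, 9↦10, 10↦8]  zeros at y ∈ ∅
  x = 10: [0↦5, 1↦4, 2↦0, 3↦3, 4↦1, 5↦4, 6↦0, 7↦10, 8↦0, 9↦2, 10↦4]  zeros at y ∈ {2, 6, 8}
Collecting zeros: affine points = {(0, 6), (1, 8), (2, 6), (3, 9), (5, 3), (5, 8), (7, 9), (8, 1), (8, 5), (8, 9), (10, 2), (10, 6), (10, 8)}.
Total count |C(F_11)_aff| = 13.


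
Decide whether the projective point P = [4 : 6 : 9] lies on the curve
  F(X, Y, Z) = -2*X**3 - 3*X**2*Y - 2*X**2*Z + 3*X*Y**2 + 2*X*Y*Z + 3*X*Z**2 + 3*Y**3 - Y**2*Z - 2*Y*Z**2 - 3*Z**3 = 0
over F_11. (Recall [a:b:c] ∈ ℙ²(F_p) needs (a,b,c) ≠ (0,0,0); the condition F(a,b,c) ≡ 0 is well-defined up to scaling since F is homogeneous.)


F(4,6,9) ≡ 2 (mod 11); P is NOT on the curve.

Evaluate F(4, 6, 9) term-by-term (mod 11).
  -2*X**3 ↦ -2·64·1·1 = -128
  -3*X**2*Y ↦ -3·16·6·1 = -288
  -2*X**2*Z ↦ -2·16·1·9 = -288
  3*X*Y**2 ↦ 3·4·36·1 = 432
  2*X*Y*Z ↦ 2·4·6·9 = 432
  3*X*Z**2 ↦ 3·4·1·81 = 972
  3*Y**3 ↦ 3·1·216·1 = 648
  -Y**2*Z ↦ -1·1·36·9 = -324
  -2*Y*Z**2 ↦ -2·1·6·81 = -972
  -3*Z**3 ↦ -3·1·1·729 = -2187
Sum: F(4, 6, 9) = (-128) + (-288) + (-288) + (432) + (432) + (972) + (648) + (-324) + (-972) + (-2187) = -1703.
Reducing mod 11: -1703 ≡ 2 (mod 11).
Since F(a, b, c) ≡ 2 ≠ 0 (mod 11), P does NOT lie on the curve.


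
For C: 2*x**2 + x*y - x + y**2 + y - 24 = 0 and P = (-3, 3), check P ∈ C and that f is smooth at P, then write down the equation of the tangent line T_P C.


Tangent line at P: -10*x + 4*y - 42 = 0.

Step 1: f(-3, 3) = 0, so P lies on C.
Step 2: partial derivatives
  f_x(x, y) = 4*x + y - 1, f_y(x, y) = x + 2*y + 1.
  f_x(P) = -10, f_y(P) = 4 (gradient nonzero, so P is smooth).
Step 3: tangent line at P: -10·(x − -3) + 4·(y − 3) = 0.
Expanding: -10*x + 4*y - 42 = 0.


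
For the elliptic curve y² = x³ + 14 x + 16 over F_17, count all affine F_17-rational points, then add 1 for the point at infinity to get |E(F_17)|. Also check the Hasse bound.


Affine points = {(0, 4), (0, 13), (2, 1), (2, 16), (3, 0), (4, 0), (7, 7), (7, 10), (9, 2), (9, 15), (10, 0), (12, 5), (12, 12), (13, 7), (13, 10), (14, 7), (14, 10), (16, 1), (16, 16)}; affine count = 19; |E(F_17)| = 20.

Discriminant check: Δ ∝ 4a³ + 27b² = 4·14³ + 27·16² = 4·2744 + 27·256 ≡ 4 (mod 17). Nonzero ⇒ E is nonsingular.
For each x ∈ F_17, compute rhs = x³ + 14·x + 16 mod 17, then count y ∈ F_17 with y² ≡ rhs.
  x = 0: rhs = 16, matching y values: 4, 13 (2 points).
  x = 1: rhs = 14, matching y values: none (0 points).
  x = 2: rhs = 1, matching y values: 1, 16 (2 points).
  x = 3: rhs = 0, matching y values: 0 (1 points).
  x = 4: rhs = 0, matching y values: 0 (1 points).
  x = 5: rhs = 7, matching y values: none (0 points).
  x = 6: rhs = 10, matching y values: none (0 points).
  x = 7: rhs = 15, matching y values: 7, 10 (2 points).
  x = 8: rhs = 11, matching y values: none (0 points).
  x = 9: rhs = 4, matching y values: 2, 15 (2 points).
  x = 10: rhs = 0, matching y values: 0 (1 points).
  x = 11: rhs = 5, matching y values: none (0 points).
  x = 12: rhs = 8, matching y values: 5, 12 (2 points).
  x = 13: rhs = 15, matching y values: 7, 10 (2 points).
  x = 14: rhs = 15, matching y values: 7, 10 (2 points).
  x = 15: rhs = 14, matching y values: none (0 points).
  x = 16: rhs = 1, matching y values: 1, 16 (2 points).
Total affine count: 19.
Full point count |E(F_17)| = 19 + 1 = 20.
Hasse bound: |20 − (17+1)| = |2| = 2 ≤ 2√17 ≈ 8.2462 ✓.


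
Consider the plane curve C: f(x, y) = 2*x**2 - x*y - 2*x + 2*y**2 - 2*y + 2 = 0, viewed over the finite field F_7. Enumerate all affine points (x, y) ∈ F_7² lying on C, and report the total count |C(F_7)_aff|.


Affine F_7-points: {(0, 3), (0, 5), (1, 6), (3, 0), (3, 6), (5, 0), (6, 1), (6, 3)}; count = 8.

For each of the 49 pairs (x, y) ∈ F_7², evaluate f(x, y) mod 7. Record the zeros.
  x = 0: [0↦2, 1↦2, 2↦6, 3↦0, 4↦5, 5↦0, 6↦6]  zeros at y ∈ {3, 5}
  x = 1: [0↦2, 1↦1, 2↦4, 3↦4, 4↦1, 5↦2, 6↦0]  zeros at y ∈ {6}
  x = 2: [0↦6, 1↦4, 2↦6, 3↦5, 4↦1, 5↦1, 6↦5]  zeros at y ∈ ∅
  x = 3: [0↦0, 1↦4, 2↦5, 3↦3, 4↦5, 5↦4, 6↦0]  zeros at y ∈ {0, 6}
  x = 4: [0↦5, 1↦1, 2↦1, 3↦5, 4↦6, 5↦4, 6↦6]  zeros at y ∈ ∅
  x = 5: [0↦0, 1↦2, 2↦1, 3↦4, 4↦4, 5↦1, 6↦2]  zeros at y ∈ {0}
  x = 6: [0↦6, 1↦0, 2↦5, 3↦0, 4↦6, 5↦2, 6↦2]  zeros at y ∈ {1, 3}
Collecting zeros: affine points = {(0, 3), (0, 5), (1, 6), (3, 0), (3, 6), (5, 0), (6, 1), (6, 3)}.
Total count |C(F_7)_aff| = 8.


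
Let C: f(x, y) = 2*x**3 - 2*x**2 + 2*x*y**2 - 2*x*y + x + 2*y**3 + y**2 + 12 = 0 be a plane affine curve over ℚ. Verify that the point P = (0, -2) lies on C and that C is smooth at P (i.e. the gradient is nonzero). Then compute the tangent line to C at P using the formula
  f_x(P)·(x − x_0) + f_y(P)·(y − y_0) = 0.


Tangent line at P: 13*x + 20*y + 40 = 0.

Step 1: f(0, -2) = 0, so P lies on C.
Step 2: partial derivatives
  f_x(x, y) = 6*x**2 - 4*x + 2*y**2 - 2*y + 1, f_y(x, y) = 4*x*y - 2*x + 6*y**2 + 2*y.
  f_x(P) = 13, f_y(P) = 20 (gradient nonzero, so P is smooth).
Step 3: tangent line at P: 13·(x − 0) + 20·(y − -2) = 0.
Expanding: 13*x + 20*y + 40 = 0.


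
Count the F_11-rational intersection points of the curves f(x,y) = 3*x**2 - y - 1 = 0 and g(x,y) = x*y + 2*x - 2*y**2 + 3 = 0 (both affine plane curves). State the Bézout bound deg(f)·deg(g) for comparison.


Common zeros: {(3, 4)}; count = 1; Bézout bound = 4.

deg(f) = 2, deg(g) = 2, so Bézout bound = 4.
Scan x ∈ F_11. For each x, list the y ∈ F_11 with f(x, y) ≡ 0 and those with g(x, y) ≡ 0 (mod 11); the common zeros in that column are the intersection.
  x = 0: f ≡ 0 at y ∈ {10}; g ≡ 0 at y ∈ ∅; common: ∅.
  x = 1: f ≡ 0 at y ∈ {2}; g ≡ 0 at y ∈ ∅; common: ∅.
  x = 2: f ≡ 0 at y ∈ {0}; g ≡ 0 at y ∈ {5, 7}; common: ∅.
  x = 3: f ≡ 0 at y ∈ {4}; g ≡ 0 at y ∈ {3, 4}; common: {4}.
  x = 4: f ≡ 0 at y ∈ {3}; g ≡ 0 at y ∈ {0, 2}; common: ∅.
  x = 5: f ≡ 0 at y ∈ {8}; g ≡ 0 at y ∈ ∅; common: ∅.
  x = 6: f ≡ 0 at y ∈ {8}; g ≡ 0 at y ∈ ∅; common: ∅.
  x = 7: f ≡ 0 at y ∈ {3}; g ≡ 0 at y ∈ {1, 8}; common: ∅.
  x = 8: f ≡ 0 at y ∈ {4}; g ≡ 0 at y ∈ ∅; common: ∅.
  x = 9: f ≡ 0 at y ∈ {0}; g ≡ 0 at y ∈ ∅; common: ∅.
  x = 10: f ≡ 0 at y ∈ {2}; g ≡ 0 at y ∈ {6, 10}; common: ∅.
Collecting: common zeros = {(3, 4)}, so the count is 1.
Comparison with the Bézout bound: 1 ≤ 4 = deg(f)·deg(g), as expected for curves with no common component (the affine F_11-count falls short of the bound because intersections may lie at infinity, over extension fields, or carry multiplicity).


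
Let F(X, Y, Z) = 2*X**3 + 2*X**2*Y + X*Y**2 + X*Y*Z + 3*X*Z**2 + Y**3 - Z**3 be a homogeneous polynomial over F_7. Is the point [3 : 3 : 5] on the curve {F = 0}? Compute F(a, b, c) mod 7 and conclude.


F(3,3,5) ≡ 6 (mod 7); P is NOT on the curve.

Evaluate F(3, 3, 5) term-by-term (mod 7).
  2*X**3 ↦ 2·27·1·1 = 54
  2*X**2*Y ↦ 2·9·3·1 = 54
  X*Y**2 ↦ 1·3·9·1 = 27
  X*Y*Z ↦ 1·3·3·5 = 45
  3*X*Z**2 ↦ 3·3·1·25 = 225
  Y**3 ↦ 1·1·27·1 = 27
  -Z**3 ↦ -1·1·1·125 = -125
Sum: F(3, 3, 5) = (54) + (54) + (27) + (45) + (225) + (27) + (-125) = 307.
Reducing mod 7: 307 ≡ 6 (mod 7).
Since F(a, b, c) ≡ 6 ≠ 0 (mod 7), P does NOT lie on the curve.


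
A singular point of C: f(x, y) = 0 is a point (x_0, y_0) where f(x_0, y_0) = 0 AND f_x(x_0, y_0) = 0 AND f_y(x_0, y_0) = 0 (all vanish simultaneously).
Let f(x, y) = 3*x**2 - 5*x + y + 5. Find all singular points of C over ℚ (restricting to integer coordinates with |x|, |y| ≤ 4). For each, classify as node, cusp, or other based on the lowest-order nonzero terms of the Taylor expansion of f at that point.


No singular points in the scanned grid; C is smooth there.

Compute partial derivatives:
  f_x = 6*x - 5.
  f_y = 1.
f_y = 1 is a nonzero constant, so f_y never vanishes: no point (x, y) can satisfy f = f_x = f_y = 0. In particular no (x, y) ∈ {−4, ..., 4}² is singular; the curve is smooth.


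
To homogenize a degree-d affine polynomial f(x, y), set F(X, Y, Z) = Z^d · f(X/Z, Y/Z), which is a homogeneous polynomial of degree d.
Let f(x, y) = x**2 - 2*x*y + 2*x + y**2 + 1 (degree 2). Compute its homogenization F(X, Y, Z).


F(X, Y, Z) = X**2 - 2*X*Y + 2*X*Z + Y**2 + Z**2

deg(f) = 2.
Substitute x = X/Z, y = Y/Z into f, then multiply by Z^2.
  monomial 1·x^2·y^0 ↦ 1·X^2·Y^0·Z^0.
  monomial -2·x^1·y^1 ↦ -2·X^1·Y^1·Z^0.
  monomial 2·x^1·y^0 ↦ 2·X^1·Y^0·Z^1.
  monomial 1·x^0·y^2 ↦ 1·X^0·Y^2·Z^0.
  monomial 1·x^0·y^0 ↦ 1·X^0·Y^0·Z^2.
Collecting: F(X, Y, Z) = X**2 - 2*X*Y + 2*X*Z + Y**2 + Z**2.


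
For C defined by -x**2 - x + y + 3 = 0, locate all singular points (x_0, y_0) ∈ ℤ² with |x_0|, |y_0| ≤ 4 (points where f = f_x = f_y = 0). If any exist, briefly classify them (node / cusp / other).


No singular points in the scanned grid; C is smooth there.

Compute partial derivatives:
  f_x = -2*x - 1.
  f_y = 1.
f_y = 1 is a nonzero constant, so f_y never vanishes: no point (x, y) can satisfy f = f_x = f_y = 0. In particular no (x, y) ∈ {−4, ..., 4}² is singular; the curve is smooth.


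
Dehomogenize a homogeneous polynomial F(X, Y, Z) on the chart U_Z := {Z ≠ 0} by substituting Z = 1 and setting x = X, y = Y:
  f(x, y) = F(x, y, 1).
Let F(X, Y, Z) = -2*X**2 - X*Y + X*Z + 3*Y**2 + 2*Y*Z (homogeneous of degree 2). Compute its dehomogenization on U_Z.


f(x, y) = -2*x**2 - x*y + x + 3*y**2 + 2*y

On U_Z we set Z = 1. Each monomial c·X^i·Y^j·Z^k in F becomes c·x^i·y^j·1^k = c·x^i·y^j.
Substituting Z = 1: F(X, Y, 1) = -2*x**2 - x*y + x + 3*y**2 + 2*y.
Note: deg(f) ≤ deg(F) = 2; strict inequality happens when F is divisible by Z (lost terms).


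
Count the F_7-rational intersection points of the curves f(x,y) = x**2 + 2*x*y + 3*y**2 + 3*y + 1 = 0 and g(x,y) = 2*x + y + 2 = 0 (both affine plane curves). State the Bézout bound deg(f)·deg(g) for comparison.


Common zeros: {(0, 5)}; count = 1; Bézout bound = 2.

deg(f) = 2, deg(g) = 1, so Bézout bound = 2.
Scan x ∈ F_7. For each x, list the y ∈ F_7 with f(x, y) ≡ 0 and those with g(x, y) ≡ 0 (mod 7); the common zeros in that column are the intersection.
  x = 0: f ≡ 0 at y ∈ {1, 5}; g ≡ 0 at y ∈ {5}; common: {5}.
  x = 1: f ≡ 0 at y ∈ {4, 6}; g ≡ 0 at y ∈ {3}; common: ∅.
  x = 2: f ≡ 0 at y ∈ ∅; g ≡ 0 at y ∈ {1}; common: ∅.
  x = 3: f ≡ 0 at y ∈ ∅; g ≡ 0 at y ∈ {6}; common: ∅.
  x = 4: f ≡ 0 at y ∈ {3, 5}; g ≡ 0 at y ∈ {4}; common: ∅.
  x = 5: f ≡ 0 at y ∈ {1, 4}; g ≡ 0 at y ∈ {2}; common: ∅.
  x = 6: f ≡ 0 at y ∈ ∅; g ≡ 0 at y ∈ {0}; common: ∅.
Collecting: common zeros = {(0, 5)}, so the count is 1.
Comparison with the Bézout bound: 1 ≤ 2 = deg(f)·deg(g), as expected for curves with no common component (the affine F_7-count falls short of the bound because intersections may lie at infinity, over extension fields, or carry multiplicity).


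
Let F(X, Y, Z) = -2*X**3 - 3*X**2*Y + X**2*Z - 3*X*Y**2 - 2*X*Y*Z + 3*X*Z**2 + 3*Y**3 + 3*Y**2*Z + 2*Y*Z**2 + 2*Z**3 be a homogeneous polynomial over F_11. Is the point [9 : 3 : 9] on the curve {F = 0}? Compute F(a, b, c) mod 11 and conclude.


F(9,3,9) ≡ 2 (mod 11); P is NOT on the curve.

Evaluate F(9, 3, 9) term-by-term (mod 11).
  -2*X**3 ↦ -2·729·1·1 = -1458
  -3*X**2*Y ↦ -3·81·3·1 = -729
  X**2*Z ↦ 1·81·1·9 = 729
  -3*X*Y**2 ↦ -3·9·9·1 = -243
  -2*X*Y*Z ↦ -2·9·3·9 = -486
  3*X*Z**2 ↦ 3·9·1·81 = 2187
  3*Y**3 ↦ 3·1·27·1 = 81
  3*Y**2*Z ↦ 3·1·9·9 = 243
  2*Y*Z**2 ↦ 2·1·3·81 = 486
  2*Z**3 ↦ 2·1·1·729 = 1458
Sum: F(9, 3, 9) = (-1458) + (-729) + (729) + (-243) + (-486) + (2187) + (81) + (243) + (486) + (1458) = 2268.
Reducing mod 11: 2268 ≡ 2 (mod 11).
Since F(a, b, c) ≡ 2 ≠ 0 (mod 11), P does NOT lie on the curve.


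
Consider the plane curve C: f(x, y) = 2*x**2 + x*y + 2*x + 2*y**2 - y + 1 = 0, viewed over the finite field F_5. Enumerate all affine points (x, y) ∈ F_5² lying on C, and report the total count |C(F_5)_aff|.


Affine F_5-points: {(1, 0), (3, 0), (3, 4), (4, 2), (4, 4)}; count = 5.

For each of the 25 pairs (x, y) ∈ F_5², evaluate f(x, y) mod 5. Record the zeros.
  x = 0: [0↦1, 1↦2, 2↦2, 3↦1, 4↦4]  zeros at y ∈ ∅
  x = 1: [0↦0, 1↦2, 2↦3, 3↦3, 4↦2]  zeros at y ∈ {0}
  x = 2: [0↦3, 1↦1, 2↦3, 3↦4, 4↦4]  zeros at y ∈ ∅
  x = 3: [0↦0, 1↦4, 2↦2, 3↦4, 4↦0]  zeros at y ∈ {0, 4}
  x = 4: [0↦1, 1↦1, 2↦0, 3↦3, 4↦0]  zeros at y ∈ {2, 4}
Collecting zeros: affine points = {(1, 0), (3, 0), (3, 4), (4, 2), (4, 4)}.
Total count |C(F_5)_aff| = 5.


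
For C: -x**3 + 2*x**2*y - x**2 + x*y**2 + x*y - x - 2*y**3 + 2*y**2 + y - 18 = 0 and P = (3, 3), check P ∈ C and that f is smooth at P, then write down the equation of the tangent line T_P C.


Tangent line at P: 14*x - 2*y - 36 = 0.

Step 1: f(3, 3) = 0, so P lies on C.
Step 2: partial derivatives
  f_x(x, y) = -3*x**2 + 4*x*y - 2*x + y**2 + y - 1, f_y(x, y) = 2*x**2 + 2*x*y + x - 6*y**2 + 4*y + 1.
  f_x(P) = 14, f_y(P) = -2 (gradient nonzero, so P is smooth).
Step 3: tangent line at P: 14·(x − 3) + -2·(y − 3) = 0.
Expanding: 14*x - 2*y - 36 = 0.


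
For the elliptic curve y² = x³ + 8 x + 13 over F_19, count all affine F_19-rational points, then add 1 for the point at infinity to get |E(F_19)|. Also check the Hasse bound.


Affine points = {(3, 8), (3, 11), (5, 8), (5, 11), (6, 7), (6, 12), (8, 0), (9, 4), (9, 15), (11, 8), (11, 11), (14, 0), (16, 0), (18, 2), (18, 17)}; affine count = 15; |E(F_19)| = 16.

Discriminant check: Δ ∝ 4a³ + 27b² = 4·8³ + 27·13² = 4·512 + 27·169 ≡ 18 (mod 19). Nonzero ⇒ E is nonsingular.
For each x ∈ F_19, compute rhs = x³ + 8·x + 13 mod 19, then count y ∈ F_19 with y² ≡ rhs.
  x = 0: rhs = 13, matching y values: none (0 points).
  x = 1: rhs = 3, matching y values: none (0 points).
  x = 2: rhs = 18, matching y values: none (0 points).
  x = 3: rhs = 7, matching y values: 8, 11 (2 points).
  x = 4: rhs = 14, matching y values: none (0 points).
  x = 5: rhs = 7, matching y values: 8, 11 (2 points).
  x = 6: rhs = 11, matching y values: 7, 12 (2 points).
  x = 7: rhs = 13, matching y values: none (0 points).
  x = 8: rhs = 0, matching y values: 0 (1 points).
  x = 9: rhs = 16, matching y values: 4, 15 (2 points).
  x = 10: rhs = 10, matching y values: none (0 points).
  x = 11: rhs = 7, matching y values: 8, 11 (2 points).
  x = 12: rhs = 13, matching y values: none (0 points).
  x = 13: rhs = 15, matching y values: none (0 points).
  x = 14: rhs = 0, matching y values: 0 (1 points).
  x = 15: rhs = 12, matching y values: none (0 points).
  x = 16: rhs = 0, matching y values: 0 (1 points).
  x = 17: rhs = 8, matching y values: none (0 points).
  x = 18: rhs = 4, matching y values: 2, 17 (2 points).
Total affine count: 15.
Full point count |E(F_19)| = 15 + 1 = 16.
Hasse bound: |16 − (19+1)| = |-4| = 4 ≤ 2√19 ≈ 8.7178 ✓.


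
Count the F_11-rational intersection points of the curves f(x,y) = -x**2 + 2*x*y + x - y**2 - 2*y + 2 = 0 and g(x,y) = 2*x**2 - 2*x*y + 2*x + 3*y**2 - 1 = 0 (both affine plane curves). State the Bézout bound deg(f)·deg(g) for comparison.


Common zeros: {(2, 0)}; count = 1; Bézout bound = 4.

deg(f) = 2, deg(g) = 2, so Bézout bound = 4.
Scan x ∈ F_11. For each x, list the y ∈ F_11 with f(x, y) ≡ 0 and those with g(x, y) ≡ 0 (mod 11); the common zeros in that column are the intersection.
  x = 0: f ≡ 0 at y ∈ {4, 5}; g ≡ 0 at y ∈ {2, 9}; common: ∅.
  x = 1: f ≡ 0 at y ∈ ∅; g ≡ 0 at y ∈ {2, 6}; common: ∅.
  x = 2: f ≡ 0 at y ∈ {0, 2}; g ≡ 0 at y ∈ {0, 5}; common: {0}.
  x = 3: f ≡ 0 at y ∈ {2}; g ≡ 0 at y ∈ ∅; common: ∅.
  x = 4: f ≡ 0 at y ∈ ∅; g ≡ 0 at y ∈ {4, 6}; common: ∅.
  x = 5: f ≡ 0 at y ∈ {1, 7}; g ≡ 0 at y ∈ ∅; common: ∅.
  x = 6: f ≡ 0 at y ∈ ∅; g ≡ 0 at y ∈ ∅; common: ∅.
  x = 7: f ≡ 0 at y ∈ ∅; g ≡ 0 at y ∈ ∅; common: ∅.
  x = 8: f ≡ 0 at y ∈ ∅; g ≡ 0 at y ∈ {0, 9}; common: ∅.
  x = 9: f ≡ 0 at y ∈ {1, 4}; g ≡ 0 at y ∈ ∅; common: ∅.
  x = 10: f ≡ 0 at y ∈ {0, 7}; g ≡ 0 at y ∈ {4, 10}; common: ∅.
Collecting: common zeros = {(2, 0)}, so the count is 1.
Comparison with the Bézout bound: 1 ≤ 4 = deg(f)·deg(g), as expected for curves with no common component (the affine F_11-count falls short of the bound because intersections may lie at infinity, over extension fields, or carry multiplicity).


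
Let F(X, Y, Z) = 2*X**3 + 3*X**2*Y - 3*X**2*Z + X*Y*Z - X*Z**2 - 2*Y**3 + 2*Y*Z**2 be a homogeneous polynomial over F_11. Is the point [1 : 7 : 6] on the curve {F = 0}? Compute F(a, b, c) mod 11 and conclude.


F(1,7,6) ≡ 5 (mod 11); P is NOT on the curve.

Evaluate F(1, 7, 6) term-by-term (mod 11).
  2*X**3 ↦ 2·1·1·1 = 2
  3*X**2*Y ↦ 3·1·7·1 = 21
  -3*X**2*Z ↦ -3·1·1·6 = -18
  X*Y*Z ↦ 1·1·7·6 = 42
  -X*Z**2 ↦ -1·1·1·36 = -36
  -2*Y**3 ↦ -2·1·343·1 = -686
  2*Y*Z**2 ↦ 2·1·7·36 = 504
Sum: F(1, 7, 6) = (2) + (21) + (-18) + (42) + (-36) + (-686) + (504) = -171.
Reducing mod 11: -171 ≡ 5 (mod 11).
Since F(a, b, c) ≡ 5 ≠ 0 (mod 11), P does NOT lie on the curve.


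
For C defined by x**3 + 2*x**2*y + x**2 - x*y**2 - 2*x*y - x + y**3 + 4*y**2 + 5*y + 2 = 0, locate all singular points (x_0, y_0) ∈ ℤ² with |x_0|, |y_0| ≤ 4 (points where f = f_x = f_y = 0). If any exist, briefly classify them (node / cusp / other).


Singular points: {(0, -1)}; classification: node.

Compute partial derivatives:
  f_x = 3*x**2 + 4*x*y + 2*x - y**2 - 2*y - 1.
  f_y = 2*x**2 - 2*x*y - 2*x + 3*y**2 + 8*y + 5.
Scan x_0 ∈ {−4, ..., 4}. For each x_0, f_y(x_0, y) is a polynomial in y; find its integer roots y ∈ {−4, ..., 4}, then test f_x and f at those candidates.
  x = -4: f_y(-4, y) = 3*y**2 + 16*y + 45; no integer root y with |y| ≤ 4.
  x = -3: f_y(-3, y) = 3*y**2 + 14*y + 29; no integer root y with |y| ≤ 4.
  x = -2: f_y(-2, y) = 3*y**2 + 12*y + 17; no integer root y with |y| ≤ 4.
  x = -1: f_y(-1, y) = 3*y**2 + 10*y + 9; no integer root y with |y| ≤ 4.
  x = 0: f_y(0, y) = 3*y**2 + 8*y + 5; vanishes at y ∈ {-1}. (0, -1): f_x = 0, f = 0 — SINGULAR.
  x = 1: f_y(1, y) = 3*y**2 + 6*y + 5; no integer root y with |y| ≤ 4.
  x = 2: f_y(2, y) = 3*y**2 + 4*y + 9; no integer root y with |y| ≤ 4.
  x = 3: f_y(3, y) = 3*y**2 + 2*y + 17; no integer root y with |y| ≤ 4.
  x = 4: f_y(4, y) = 3*y**2 + 29; no integer root y with |y| ≤ 4.
Only singular point on the grid: (0, -1).
Classify: substitute x = 0 + u, y = -1 + v and expand: f = u**3 + 2*u**2*v - u**2 - u*v**2 + v**3 + v**2.
No constant or linear terms (consistent with a singular point). Quadratic part: -u**2 + v**2. Cubic part: u**3 + 2*u**2*v - u*v**2 + v**3.
The quadratic part v**2 - u**2 = (v − u)(v + u) splits into two distinct linear factors, so there are two distinct tangent lines y − -1 = ±(x − 0) — this is a node (ordinary double point).
Classification: node.


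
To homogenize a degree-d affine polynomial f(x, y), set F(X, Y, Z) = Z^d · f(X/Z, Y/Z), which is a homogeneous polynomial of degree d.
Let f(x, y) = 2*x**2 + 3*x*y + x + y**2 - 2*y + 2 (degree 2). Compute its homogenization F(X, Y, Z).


F(X, Y, Z) = 2*X**2 + 3*X*Y + X*Z + Y**2 - 2*Y*Z + 2*Z**2

deg(f) = 2.
Substitute x = X/Z, y = Y/Z into f, then multiply by Z^2.
  monomial 2·x^2·y^0 ↦ 2·X^2·Y^0·Z^0.
  monomial 3·x^1·y^1 ↦ 3·X^1·Y^1·Z^0.
  monomial 1·x^1·y^0 ↦ 1·X^1·Y^0·Z^1.
  monomial 1·x^0·y^2 ↦ 1·X^0·Y^2·Z^0.
  monomial -2·x^0·y^1 ↦ -2·X^0·Y^1·Z^1.
  monomial 2·x^0·y^0 ↦ 2·X^0·Y^0·Z^2.
Collecting: F(X, Y, Z) = 2*X**2 + 3*X*Y + X*Z + Y**2 - 2*Y*Z + 2*Z**2.


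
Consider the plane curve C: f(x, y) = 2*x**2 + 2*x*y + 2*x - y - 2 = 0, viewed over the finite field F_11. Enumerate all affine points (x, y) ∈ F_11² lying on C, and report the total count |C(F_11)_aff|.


Affine F_11-points: {(0, 9), (1, 9), (2, 4), (3, 0), (4, 4), (5, 7), (7, 0), (8, 3), (9, 7), (10, 3)}; count = 10.

For each of the 121 pairs (x, y) ∈ F_11², evaluate f(x, y) mod 11. Record the zeros.
  x = 0: [0↦9, 1↦8, 2↦7, 3↦6, 4↦5, 5↦4, 6↦3, 7↦2, 8↦1, 9↦0, 10↦10]  zeros at y ∈ {9}
  x = 1: [0↦2, 1↦3, 2↦4, 3↦5, 4↦6, 5↦7, 6↦8, 7↦9, 8↦10, 9↦0, 10↦1]  zeros at y ∈ {9}
  x = 2: [0↦10, 1↦2, 2↦5, 3↦8, 4↦0, 5↦3, 6↦6, 7↦9, 8↦1, 9↦4, 10↦7]  zeros at y ∈ {4}
  x = 3: [0↦0, 1↦5, 2↦10, 3↦4, 4↦9, 5↦3, 6↦8, 7↦2, 8↦7, 9↦1, 10↦6]  zeros at y ∈ {0}
  x = 4: [0↦5, 1↦1, 2↦8, 3↦4, 4↦0, 5↦7, 6↦3, 7↦10, 8↦6, 9↦2, 10↦9]  zeros at y ∈ {4}
  x = 5: [0↦3, 1↦1, 2↦10, 3↦8, 4↦6, 5↦4, 6↦2, 7↦0, 8↦9, 9↦7, 10↦5]  zeros at y ∈ {7}
  x = 6: [0↦5, 1↦5, 2↦5, 3↦5, 4↦5, 5↦5, 6↦5, 7↦5, 8↦5, 9↦5, 10↦5]  zeros at y ∈ ∅
  x = 7: [0↦0, 1↦2, 2↦4, 3↦6, 4↦8, 5↦10, 6↦1, 7↦3, 8↦5, 9↦7, 10↦9]  zeros at y ∈ {0}
  x = 8: [0↦10, 1↦3, 2↦7, 3↦0, 4↦4, 5↦8, 6↦1, 7↦5, 8↦9, 9↦2, 10↦6]  zeros at y ∈ {3}
  x = 9: [0↦2, 1↦8, 2↦3, 3↦9, 4↦4, 5↦10, 6↦5, 7↦0, 8↦6, 9↦1, 10↦7]  zeros at y ∈ {7}
  x = 10: [0↦9, 1↦6, 2↦3, 3↦0, 4↦8, 5↦5, 6↦2, 7↦10, 8↦7, 9↦4, 10↦1]  zeros at y ∈ {3}
Collecting zeros: affine points = {(0, 9), (1, 9), (2, 4), (3, 0), (4, 4), (5, 7), (7, 0), (8, 3), (9, 7), (10, 3)}.
Total count |C(F_11)_aff| = 10.


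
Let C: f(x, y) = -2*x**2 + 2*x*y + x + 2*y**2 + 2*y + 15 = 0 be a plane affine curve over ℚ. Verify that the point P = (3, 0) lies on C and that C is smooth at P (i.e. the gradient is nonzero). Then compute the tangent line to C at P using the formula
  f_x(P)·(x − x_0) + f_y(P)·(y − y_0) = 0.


Tangent line at P: -11*x + 8*y + 33 = 0.

Step 1: f(3, 0) = 0, so P lies on C.
Step 2: partial derivatives
  f_x(x, y) = -4*x + 2*y + 1, f_y(x, y) = 2*x + 4*y + 2.
  f_x(P) = -11, f_y(P) = 8 (gradient nonzero, so P is smooth).
Step 3: tangent line at P: -11·(x − 3) + 8·(y − 0) = 0.
Expanding: -11*x + 8*y + 33 = 0.


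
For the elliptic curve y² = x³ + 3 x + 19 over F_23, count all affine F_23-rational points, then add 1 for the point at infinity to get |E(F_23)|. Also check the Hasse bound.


Affine points = {(1, 0), (3, 3), (3, 20), (4, 7), (4, 16), (6, 0), (8, 7), (8, 16), (9, 4), (9, 19), (11, 7), (11, 16), (12, 9), (12, 14), (13, 1), (13, 22), (15, 9), (15, 14), (16, 0), (19, 9), (19, 14), (20, 11), (20, 12)}; affine count = 23; |E(F_23)| = 24.

Discriminant check: Δ ∝ 4a³ + 27b² = 4·3³ + 27·19² = 4·27 + 27·361 ≡ 11 (mod 23). Nonzero ⇒ E is nonsingular.
For each x ∈ F_23, compute rhs = x³ + 3·x + 19 mod 23, then count y ∈ F_23 with y² ≡ rhs.
  x = 0: rhs = 19, matching y values: none (0 points).
  x = 1: rhs = 0, matching y values: 0 (1 points).
  x = 2: rhs = 10, matching y values: none (0 points).
  x = 3: rhs = 9, matching y values: 3, 20 (2 points).
  x = 4: rhs = 3, matching y values: 7, 16 (2 points).
  x = 5: rhs = 21, matching y values: none (0 points).
  x = 6: rhs = 0, matching y values: 0 (1 points).
  x = 7: rhs = 15, matching y values: none (0 points).
  x = 8: rhs = 3, matching y values: 7, 16 (2 points).
  x = 9: rhs = 16, matching y values: 4, 19 (2 points).
  x = 10: rhs = 14, matching y values: none (0 points).
  x = 11: rhs = 3, matching y values: 7, 16 (2 points).
  x = 12: rhs = 12, matching y values: 9, 14 (2 points).
  x = 13: rhs = 1, matching y values: 1, 22 (2 points).
  x = 14: rhs = 22, matching y values: none (0 points).
  x = 15: rhs = 12, matching y values: 9, 14 (2 points).
  x = 16: rhs = 0, matching y values: 0 (1 points).
  x = 17: rhs = 15, matching y values: none (0 points).
  x = 18: rhs = 17, matching y values: none (0 points).
  x = 19: rhs = 12, matching y values: 9, 14 (2 points).
  x = 20: rhs = 6, matching y values: 11, 12 (2 points).
  x = 21: rhs = 5, matching y values: none (0 points).
  x = 22: rhs = 15, matching y values: none (0 points).
Total affine count: 23.
Full point count |E(F_23)| = 23 + 1 = 24.
Hasse bound: |24 − (23+1)| = |0| = 0 ≤ 2√23 ≈ 9.5917 ✓.


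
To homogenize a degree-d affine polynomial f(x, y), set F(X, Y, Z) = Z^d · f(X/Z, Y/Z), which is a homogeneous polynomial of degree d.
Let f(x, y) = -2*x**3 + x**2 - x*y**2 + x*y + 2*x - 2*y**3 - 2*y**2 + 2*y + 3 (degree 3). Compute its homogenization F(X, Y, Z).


F(X, Y, Z) = -2*X**3 + X**2*Z - X*Y**2 + X*Y*Z + 2*X*Z**2 - 2*Y**3 - 2*Y**2*Z + 2*Y*Z**2 + 3*Z**3

deg(f) = 3.
Substitute x = X/Z, y = Y/Z into f, then multiply by Z^3.
  monomial -2·x^3·y^0 ↦ -2·X^3·Y^0·Z^0.
  monomial 1·x^2·y^0 ↦ 1·X^2·Y^0·Z^1.
  monomial -1·x^1·y^2 ↦ -1·X^1·Y^2·Z^0.
  monomial 1·x^1·y^1 ↦ 1·X^1·Y^1·Z^1.
  monomial 2·x^1·y^0 ↦ 2·X^1·Y^0·Z^2.
  monomial -2·x^0·y^3 ↦ -2·X^0·Y^3·Z^0.
  monomial -2·x^0·y^2 ↦ -2·X^0·Y^2·Z^1.
  monomial 2·x^0·y^1 ↦ 2·X^0·Y^1·Z^2.
  monomial 3·x^0·y^0 ↦ 3·X^0·Y^0·Z^3.
Collecting: F(X, Y, Z) = -2*X**3 + X**2*Z - X*Y**2 + X*Y*Z + 2*X*Z**2 - 2*Y**3 - 2*Y**2*Z + 2*Y*Z**2 + 3*Z**3.


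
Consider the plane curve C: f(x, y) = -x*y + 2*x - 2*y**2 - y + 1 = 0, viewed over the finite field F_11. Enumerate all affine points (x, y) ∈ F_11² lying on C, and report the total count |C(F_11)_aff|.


Affine F_11-points: {(0, 6), (0, 10), (2, 1), (2, 3), (4, 5), (4, 9), (5, 0), (5, 8), (10, 4), (10, 7)}; count = 10.

For each of the 121 pairs (x, y) ∈ F_11², evaluate f(x, y) mod 11. Record the zeros.
  x = 0: [0↦1, 1↦9, 2↦2, 3↦2, 4↦9, 5↦1, 6↦0, 7↦6, 8↦8, 9↦6, 10↦0]  zeros at y ∈ {6, 10}
  x = 1: [0↦3, 1↦10, 2↦2, 3↦1, 4↦7, 5↦9, 6↦7, 7↦1, 8↦2, 9↦10, 10↦3]  zeros at y ∈ ∅
  x = 2: [0↦5, 1↦0, 2↦2, 3↦0, 4↦5, 5↦6, 6↦3, 7↦7, 8↦7, 9↦3, 10↦6]  zeros at y ∈ {1, 3}
  x = 3: [0↦7, 1↦1, 2↦2, 3↦10, 4↦3, 5↦3, 6↦10, 7↦2, 8↦1, 9↦7, 10↦9]  zeros at y ∈ ∅
  x = 4: [0↦9, 1↦2, 2↦2, 3↦9, 4↦1, 5↦0, 6↦6, 7↦8, 8↦6, 9↦0, 10↦1]  zeros at y ∈ {5, 9}
  x = 5: [0↦0, 1↦3, 2↦2, 3↦8, 4↦10, 5↦8, 6↦2, 7↦3, 8↦0, 9↦4, 10↦4]  zeros at y ∈ {0, 8}
  x = 6: [0↦2, 1↦4, 2↦2, 3↦7, 4↦8, 5↦5, 6↦9, 7↦9, 8↦5, 9↦8, 10↦7]  zeros at y ∈ ∅
  x = 7: [0↦4, 1↦5, 2↦2, 3↦6, 4↦6, 5↦2, 6↦5, 7↦4, 8↦10, 9↦1, 10↦10]  zeros at y ∈ ∅
  x = 8: [0↦6, 1↦6, 2↦2, 3↦5, 4↦4, 5↦10, 6↦1, 7↦10, 8↦4, 9↦5, 10↦2]  zeros at y ∈ ∅
  x = 9: [0↦8, 1↦7, 2↦2, 3↦4, 4↦2, 5↦7, 6↦8, 7↦5, 8↦9, 9↦9, 10↦5]  zeros at y ∈ ∅
  x = 10: [0↦10, 1↦8, 2↦2, 3↦3, 4↦0, 5↦4, 6↦4, 7↦0, 8↦3, 9↦2, 10↦8]  zeros at y ∈ {4, 7}
Collecting zeros: affine points = {(0, 6), (0, 10), (2, 1), (2, 3), (4, 5), (4, 9), (5, 0), (5, 8), (10, 4), (10, 7)}.
Total count |C(F_11)_aff| = 10.


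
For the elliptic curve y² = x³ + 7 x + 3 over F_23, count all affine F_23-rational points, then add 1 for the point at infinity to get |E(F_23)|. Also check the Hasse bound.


Affine points = {(0, 7), (0, 16), (2, 5), (2, 18), (4, 7), (4, 16), (5, 5), (5, 18), (6, 10), (6, 13), (7, 2), (7, 21), (9, 6), (9, 17), (11, 10), (11, 13), (14, 4), (14, 19), (16, 5), (16, 18), (18, 2), (18, 21), (19, 7), (19, 16), (20, 1), (20, 22), (21, 2), (21, 21), (22, 8), (22, 15)}; affine count = 30; |E(F_23)| = 31.

Discriminant check: Δ ∝ 4a³ + 27b² = 4·7³ + 27·3² = 4·343 + 27·9 ≡ 5 (mod 23). Nonzero ⇒ E is nonsingular.
For each x ∈ F_23, compute rhs = x³ + 7·x + 3 mod 23, then count y ∈ F_23 with y² ≡ rhs.
  x = 0: rhs = 3, matching y values: 7, 16 (2 points).
  x = 1: rhs = 11, matching y values: none (0 points).
  x = 2: rhs = 2, matching y values: 5, 18 (2 points).
  x = 3: rhs = 5, matching y values: none (0 points).
  x = 4: rhs = 3, matching y values: 7, 16 (2 points).
  x = 5: rhs = 2, matching y values: 5, 18 (2 points).
  x = 6: rhs = 8, matching y values: 10, 13 (2 points).
  x = 7: rhs = 4, matching y values: 2, 21 (2 points).
  x = 8: rhs = 19, matching y values: none (0 points).
  x = 9: rhs = 13, matching y values: 6, 17 (2 points).
  x = 10: rhs = 15, matching y values: none (0 points).
  x = 11: rhs = 8, matching y values: 10, 13 (2 points).
  x = 12: rhs = 21, matching y values: none (0 points).
  x = 13: rhs = 14, matching y values: none (0 points).
  x = 14: rhs = 16, matching y values: 4, 19 (2 points).
  x = 15: rhs = 10, matching y values: none (0 points).
  x = 16: rhs = 2, matching y values: 5, 18 (2 points).
  x = 17: rhs = 21, matching y values: none (0 points).
  x = 18: rhs = 4, matching y values: 2, 21 (2 points).
  x = 19: rhs = 3, matching y values: 7, 16 (2 points).
  x = 20: rhs = 1, matching y values: 1, 22 (2 points).
  x = 21: rhs = 4, matching y values: 2, 21 (2 points).
  x = 22: rhs = 18, matching y values: 8, 15 (2 points).
Total affine count: 30.
Full point count |E(F_23)| = 30 + 1 = 31.
Hasse bound: |31 − (23+1)| = |7| = 7 ≤ 2√23 ≈ 9.5917 ✓.
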